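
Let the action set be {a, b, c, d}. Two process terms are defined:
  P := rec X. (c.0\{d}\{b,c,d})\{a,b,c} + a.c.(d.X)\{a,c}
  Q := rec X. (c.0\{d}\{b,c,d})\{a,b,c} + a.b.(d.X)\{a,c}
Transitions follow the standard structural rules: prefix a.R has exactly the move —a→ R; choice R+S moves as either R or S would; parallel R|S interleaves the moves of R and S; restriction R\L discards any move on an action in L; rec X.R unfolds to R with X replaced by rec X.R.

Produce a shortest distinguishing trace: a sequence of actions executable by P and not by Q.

ac

Reachable graph of P (4 states):
  u0 = rec X. (c.0\{d}\{b,c,d})\{a,b,c} + a.c.(d.X)\{a,c} has moves =a=> u1
  u1 = c.(d.(rec X. (c.0\{d}\{b,c,d})\{a,b,c} + a.c.(d.X)\{a,c}))\{a,c} has moves =c=> u2
  u2 = (d.(rec X. (c.0\{d}\{b,c,d})\{a,b,c} + a.c.(d.X)\{a,c}))\{a,c} has moves =d=> u3
  u3 = (rec X. (c.0\{d}\{b,c,d})\{a,b,c} + a.c.(d.X)\{a,c})\{a,c} has moves ∅
Reachable graph of Q (4 states):
  v0 = rec X. (c.0\{d}\{b,c,d})\{a,b,c} + a.b.(d.X)\{a,c} has moves =a=> v1
  v1 = b.(d.(rec X. (c.0\{d}\{b,c,d})\{a,b,c} + a.b.(d.X)\{a,c}))\{a,c} has moves =b=> v2
  v2 = (d.(rec X. (c.0\{d}\{b,c,d})\{a,b,c} + a.b.(d.X)\{a,c}))\{a,c} has moves =d=> v3
  v3 = (rec X. (c.0\{d}\{b,c,d})\{a,b,c} + a.b.(d.X)\{a,c})\{a,c} has moves ∅
Run σ = ⟨ac⟩ on P: start {u0}
  after a @ step 1: {u1}
  after c @ step 2: {u2}
  — P admits the full trace.
Run σ = ⟨ac⟩ on Q: start {v0}
  after a @ step 1: {v1}
  after c @ step 2: ∅  — Q cannot continue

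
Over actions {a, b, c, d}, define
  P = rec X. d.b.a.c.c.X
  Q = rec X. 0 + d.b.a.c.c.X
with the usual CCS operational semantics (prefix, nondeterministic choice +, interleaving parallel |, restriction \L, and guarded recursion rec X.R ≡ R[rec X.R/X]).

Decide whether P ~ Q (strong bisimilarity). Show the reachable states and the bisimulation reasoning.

Reachable graph of P (5 states):
  m0 = rec X. d.b.a.c.c.X has moves --d--▸ m1
  m1 = b.a.c.c.(rec X. d.b.a.c.c.X) has moves --b--▸ m2
  m2 = a.c.c.(rec X. d.b.a.c.c.X) has moves --a--▸ m3
  m3 = c.c.(rec X. d.b.a.c.c.X) has moves --c--▸ m4
  m4 = c.(rec X. d.b.a.c.c.X) has moves --c--▸ m0
Reachable graph of Q (5 states):
  n0 = rec X. 0 + d.b.a.c.c.X has moves --d--▸ n1
  n1 = b.a.c.c.(rec X. 0 + d.b.a.c.c.X) has moves --b--▸ n2
  n2 = a.c.c.(rec X. 0 + d.b.a.c.c.X) has moves --a--▸ n3
  n3 = c.c.(rec X. 0 + d.b.a.c.c.X) has moves --c--▸ n4
  n4 = c.(rec X. 0 + d.b.a.c.c.X) has moves --c--▸ n0
Coarsest stable partition (strong bisimilarity classes):
  B0 = {m0, n0}
  B1 = {m1, n1}
  B2 = {m2, n2}
  B3 = {m3, n3}
  B4 = {m4, n4}
m0 ∈ B0, n0 ∈ B0 → same block

bisimilar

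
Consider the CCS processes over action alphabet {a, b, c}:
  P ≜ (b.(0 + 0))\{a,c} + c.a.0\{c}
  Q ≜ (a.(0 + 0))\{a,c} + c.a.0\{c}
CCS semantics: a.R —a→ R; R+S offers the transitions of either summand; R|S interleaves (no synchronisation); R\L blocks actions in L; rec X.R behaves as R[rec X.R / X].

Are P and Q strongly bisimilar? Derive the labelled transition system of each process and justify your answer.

P's transition system — 4 states:
  u0 = (b.(0 + 0))\{a,c} + c.a.0\{c} ⊢ --b--▸ u1, --c--▸ u2
  u1 = (0 + 0)\{a,c} ⊢ (no moves)
  u2 = a.0\{c} ⊢ --a--▸ u3
  u3 = 0\{c} ⊢ (no moves)
Q's transition system — 3 states:
  v0 = (a.(0 + 0))\{a,c} + c.a.0\{c} ⊢ --c--▸ v1
  v1 = a.0\{c} ⊢ --a--▸ v2
  v2 = 0\{c} ⊢ (no moves)
Coarsest stable partition (strong bisimilarity classes):
  B0 = {u0}
  B1 = {u2, v1}
  B2 = {u1, u3, v2}
  B3 = {v0}
u0 ∈ B0, v0 ∈ B3 → different blocks

not bisimilar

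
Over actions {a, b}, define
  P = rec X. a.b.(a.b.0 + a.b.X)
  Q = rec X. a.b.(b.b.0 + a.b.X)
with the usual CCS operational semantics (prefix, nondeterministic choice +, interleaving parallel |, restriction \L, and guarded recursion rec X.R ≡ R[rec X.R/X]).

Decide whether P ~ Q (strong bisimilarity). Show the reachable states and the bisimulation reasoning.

P's transition system — 6 states:
  u0 = rec X. a.b.(a.b.0 + a.b.X) :: —a→ u1
  u1 = b.(a.b.0 + a.b.(rec X. a.b.(a.b.0 + a.b.X))) :: —b→ u2
  u2 = a.b.0 + a.b.(rec X. a.b.(a.b.0 + a.b.X)) :: —a→ u3, —a→ u4
  u3 = b.(rec X. a.b.(a.b.0 + a.b.X)) :: —b→ u0
  u4 = b.0 :: —b→ u5
  u5 = 0 :: deadlocked
Q's transition system — 6 states:
  v0 = rec X. a.b.(b.b.0 + a.b.X) :: —a→ v1
  v1 = b.(b.b.0 + a.b.(rec X. a.b.(b.b.0 + a.b.X))) :: —b→ v2
  v2 = b.b.0 + a.b.(rec X. a.b.(b.b.0 + a.b.X)) :: —a→ v3, —b→ v4
  v3 = b.(rec X. a.b.(b.b.0 + a.b.X)) :: —b→ v0
  v4 = b.0 :: —b→ v5
  v5 = 0 :: deadlocked
Coarsest stable partition (strong bisimilarity classes):
  B0 = {u0}
  B1 = {u1}
  B2 = {u2}
  B3 = {u4, v4}
  B4 = {u5, v5}
  B5 = {u3}
  B6 = {v0}
  B7 = {v1}
  B8 = {v2}
  B9 = {v3}
u0 ∈ B0, v0 ∈ B6 → different blocks

NO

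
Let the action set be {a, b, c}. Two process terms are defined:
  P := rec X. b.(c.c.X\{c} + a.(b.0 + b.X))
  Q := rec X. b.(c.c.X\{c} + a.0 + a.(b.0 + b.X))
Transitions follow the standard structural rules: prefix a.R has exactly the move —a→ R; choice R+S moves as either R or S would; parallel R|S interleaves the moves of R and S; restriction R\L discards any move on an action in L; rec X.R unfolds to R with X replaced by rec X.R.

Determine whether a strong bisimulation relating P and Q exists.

LTS(P): 9 reachable states
  p0 = rec X. b.(c.c.X\{c} + a.(b.0 + b.X)) ⊢ =b=> p1
  p1 = c.c.(rec X. b.(c.c.X\{c} + a.(b.0 + b.X)))\{c} + a.(b.0 + b.(rec X. b.(c.c.X\{c} + a.(b.0 + b.X)))) ⊢ =a=> p2, =c=> p3
  p2 = b.0 + b.(rec X. b.(c.c.X\{c} + a.(b.0 + b.X))) ⊢ =b=> p0, =b=> p4
  p3 = c.(rec X. b.(c.c.X\{c} + a.(b.0 + b.X)))\{c} ⊢ =c=> p5
  p4 = 0 ⊢ ·
  p5 = (rec X. b.(c.c.X\{c} + a.(b.0 + b.X)))\{c} ⊢ =b=> p6
  p6 = (c.c.(rec X. b.(c.c.X\{c} + a.(b.0 + b.X)))\{c} + a.(b.0 + b.(rec X. b.(c.c.X\{c} + a.(b.0 + b.X)))))\{c} ⊢ =a=> p7
  p7 = (b.0 + b.(rec X. b.(c.c.X\{c} + a.(b.0 + b.X))))\{c} ⊢ =b=> p5, =b=> p8
  p8 = 0\{c} ⊢ ·
LTS(Q): 9 reachable states
  q0 = rec X. b.(c.c.X\{c} + a.0 + a.(b.0 + b.X)) ⊢ =b=> q1
  q1 = c.c.(rec X. b.(c.c.X\{c} + a.0 + a.(b.0 + b.X)))\{c} + a.0 + a.(b.0 + b.(rec X. b.(c.c.X\{c} + a.0 + a.(b.0 + b.X)))) ⊢ =a=> q2, =a=> q3, =c=> q4
  q2 = 0 ⊢ ·
  q3 = b.0 + b.(rec X. b.(c.c.X\{c} + a.0 + a.(b.0 + b.X))) ⊢ =b=> q0, =b=> q2
  q4 = c.(rec X. b.(c.c.X\{c} + a.0 + a.(b.0 + b.X)))\{c} ⊢ =c=> q5
  q5 = (rec X. b.(c.c.X\{c} + a.0 + a.(b.0 + b.X)))\{c} ⊢ =b=> q6
  q6 = (c.c.(rec X. b.(c.c.X\{c} + a.0 + a.(b.0 + b.X)))\{c} + a.0 + a.(b.0 + b.(rec X. b.(c.c.X\{c} + a.0 + a.(b.0 + b.X)))))\{c} ⊢ =a=> q7, =a=> q8
  q7 = (b.0 + b.(rec X. b.(c.c.X\{c} + a.0 + a.(b.0 + b.X))))\{c} ⊢ =b=> q5, =b=> q8
  q8 = 0\{c} ⊢ ·
Coarsest stable partition (strong bisimilarity classes):
  B0 = {p0}
  B1 = {p1}
  B2 = {p3}
  B3 = {p5}
  B4 = {p6}
  B5 = {p7}
  B6 = {p4, p8, q2, q8}
  B7 = {p2}
  B8 = {q0}
  B9 = {q1}
  B10 = {q4}
  B11 = {q5}
  B12 = {q6}
  B13 = {q7}
  B14 = {q3}
p0 ∈ B0, q0 ∈ B8 → different blocks

NO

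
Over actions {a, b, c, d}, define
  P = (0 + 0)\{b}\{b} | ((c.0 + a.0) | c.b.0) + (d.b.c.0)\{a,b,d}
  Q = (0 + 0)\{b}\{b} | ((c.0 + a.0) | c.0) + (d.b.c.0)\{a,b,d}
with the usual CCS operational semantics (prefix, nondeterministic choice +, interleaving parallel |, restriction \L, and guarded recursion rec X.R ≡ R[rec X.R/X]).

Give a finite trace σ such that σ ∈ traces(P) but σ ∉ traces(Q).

cb

Reachable graph of P (6 states):
  s0 = (0 + 0)\{b}\{b} | ((c.0 + a.0) | c.b.0) + (d.b.c.0)\{a,b,d} → =a=> s1, =c=> s1, =c=> s2
  s1 = (0 + 0)\{b}\{b} | (0 | c.b.0) → =c=> s3
  s2 = (0 + 0)\{b}\{b} | ((c.0 + a.0) | b.0) → =a=> s3, =b=> s4, =c=> s3
  s3 = (0 + 0)\{b}\{b} | (0 | b.0) → =b=> s5
  s4 = (0 + 0)\{b}\{b} | ((c.0 + a.0) | 0) → =a=> s5, =c=> s5
  s5 = (0 + 0)\{b}\{b} | (0 | 0) → ∅
Reachable graph of Q (4 states):
  t0 = (0 + 0)\{b}\{b} | ((c.0 + a.0) | c.0) + (d.b.c.0)\{a,b,d} → =a=> t1, =c=> t1, =c=> t2
  t1 = (0 + 0)\{b}\{b} | (0 | c.0) → =c=> t3
  t2 = (0 + 0)\{b}\{b} | ((c.0 + a.0) | 0) → =a=> t3, =c=> t3
  t3 = (0 + 0)\{b}\{b} | (0 | 0) → ∅
Trace ⟨cb⟩ through P, begin at {s0}:
  after c @ step 1: {s1, s2}
  after b @ step 2: {s4}
  P completes σ.
Trace ⟨cb⟩ through Q, begin at {t0}:
  after c @ step 1: {t1, t2}
  after b @ step 2: ∅  — Q cannot continue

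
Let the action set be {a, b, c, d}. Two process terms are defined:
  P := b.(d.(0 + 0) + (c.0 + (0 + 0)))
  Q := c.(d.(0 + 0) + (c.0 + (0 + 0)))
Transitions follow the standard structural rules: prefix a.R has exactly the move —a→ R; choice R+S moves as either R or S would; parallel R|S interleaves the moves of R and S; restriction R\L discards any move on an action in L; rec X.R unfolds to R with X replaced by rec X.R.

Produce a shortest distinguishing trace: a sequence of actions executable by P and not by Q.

b

LTS(P): 4 reachable states
  p0 = b.(d.(0 + 0) + (c.0 + (0 + 0))) ⊢ —b→ p1
  p1 = d.(0 + 0) + (c.0 + (0 + 0)) ⊢ —c→ p2, —d→ p3
  p2 = 0 ⊢ stopped
  p3 = 0 + 0 ⊢ stopped
LTS(Q): 4 reachable states
  q0 = c.(d.(0 + 0) + (c.0 + (0 + 0))) ⊢ —c→ q1
  q1 = d.(0 + 0) + (c.0 + (0 + 0)) ⊢ —c→ q2, —d→ q3
  q2 = 0 ⊢ stopped
  q3 = 0 + 0 ⊢ stopped
Executing b from P (initial set {p0}):
  step 1 (b): {p1}
  — P admits the full trace.
Executing b from Q (initial set {q0}):
  step 1 (b): no successor for Q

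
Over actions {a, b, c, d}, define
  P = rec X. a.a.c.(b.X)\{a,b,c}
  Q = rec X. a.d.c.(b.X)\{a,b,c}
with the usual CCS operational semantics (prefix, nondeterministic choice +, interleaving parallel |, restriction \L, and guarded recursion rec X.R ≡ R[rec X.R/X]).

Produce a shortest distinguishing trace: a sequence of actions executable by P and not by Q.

aa

Reachable graph of P (4 states):
  p0 = rec X. a.a.c.(b.X)\{a,b,c} | -a-> p1
  p1 = a.c.(b.(rec X. a.a.c.(b.X)\{a,b,c}))\{a,b,c} | -a-> p2
  p2 = c.(b.(rec X. a.a.c.(b.X)\{a,b,c}))\{a,b,c} | -c-> p3
  p3 = (b.(rec X. a.a.c.(b.X)\{a,b,c}))\{a,b,c} | (no moves)
Reachable graph of Q (4 states):
  q0 = rec X. a.d.c.(b.X)\{a,b,c} | -a-> q1
  q1 = d.c.(b.(rec X. a.d.c.(b.X)\{a,b,c}))\{a,b,c} | -d-> q2
  q2 = c.(b.(rec X. a.d.c.(b.X)\{a,b,c}))\{a,b,c} | -c-> q3
  q3 = (b.(rec X. a.d.c.(b.X)\{a,b,c}))\{a,b,c} | (no moves)
Run σ = ⟨aa⟩ on P: start {p0}
  [1] a ⇒ {p1}
  [2] a ⇒ {p2}
  — P admits the full trace.
Run σ = ⟨aa⟩ on Q: start {q0}
  [1] a ⇒ {q1}
  [2] a ⇒ ∅  — Q cannot continue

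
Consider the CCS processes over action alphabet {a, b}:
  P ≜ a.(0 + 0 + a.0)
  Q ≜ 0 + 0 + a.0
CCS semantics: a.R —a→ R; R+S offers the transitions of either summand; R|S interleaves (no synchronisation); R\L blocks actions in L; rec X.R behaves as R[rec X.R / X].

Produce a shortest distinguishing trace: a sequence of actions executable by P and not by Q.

aa

P's transition system — 3 states:
  s0 = a.(0 + 0 + a.0) ⊢ ··a··> s1
  s1 = 0 + 0 + a.0 ⊢ ··a··> s2
  s2 = 0 ⊢ ∅
Q's transition system — 2 states:
  t0 = 0 + 0 + a.0 ⊢ ··a··> t1
  t1 = 0 ⊢ ∅
Run σ = ⟨aa⟩ on P: start {s0}
  [1] a ⇒ {s1}
  [2] a ⇒ {s2}
  ✓ P
Run σ = ⟨aa⟩ on Q: start {t0}
  [1] a ⇒ {t1}
  [2] a ⇒ no successor for Q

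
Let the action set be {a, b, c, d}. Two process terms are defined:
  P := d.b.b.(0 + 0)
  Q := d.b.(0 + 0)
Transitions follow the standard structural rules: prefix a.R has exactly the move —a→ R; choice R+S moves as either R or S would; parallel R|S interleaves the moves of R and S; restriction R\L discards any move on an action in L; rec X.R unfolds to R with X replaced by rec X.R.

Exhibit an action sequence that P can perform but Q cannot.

dbb

LTS(P): 4 reachable states
  m0 = d.b.b.(0 + 0) | —d→ m1
  m1 = b.b.(0 + 0) | —b→ m2
  m2 = b.(0 + 0) | —b→ m3
  m3 = 0 + 0 | (no moves)
LTS(Q): 3 reachable states
  n0 = d.b.(0 + 0) | —d→ n1
  n1 = b.(0 + 0) | —b→ n2
  n2 = 0 + 0 | (no moves)
Run σ = ⟨dbb⟩ on P: start {m0}
  after d @ step 1: {m1}
  after b @ step 2: {m2}
  after b @ step 3: {m3}
  ✓ P
Run σ = ⟨dbb⟩ on Q: start {n0}
  after d @ step 1: {n1}
  after b @ step 2: {n2}
  after b @ step 3: ∅  — Q cannot continue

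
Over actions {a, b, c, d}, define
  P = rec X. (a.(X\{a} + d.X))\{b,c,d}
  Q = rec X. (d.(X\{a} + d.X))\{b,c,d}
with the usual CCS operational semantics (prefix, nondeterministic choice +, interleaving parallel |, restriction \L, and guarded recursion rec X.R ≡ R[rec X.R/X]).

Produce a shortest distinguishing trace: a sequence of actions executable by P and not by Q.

a

LTS(P): 2 reachable states
  u0 = rec X. (a.(X\{a} + d.X))\{b,c,d} has moves —a→ u1
  u1 = ((rec X. (a.(X\{a} + d.X))\{b,c,d})\{a} + d.(rec X. (a.(X\{a} + d.X))\{b,c,d}))\{b,c,d} has moves (no moves)
LTS(Q): 1 reachable states
  v0 = rec X. (d.(X\{a} + d.X))\{b,c,d} has moves (no moves)
Trace ⟨a⟩ through P, begin at {u0}:
  step 1 (a): {u1}
  ✓ P
Trace ⟨a⟩ through Q, begin at {v0}:
  step 1 (a): no successor for Q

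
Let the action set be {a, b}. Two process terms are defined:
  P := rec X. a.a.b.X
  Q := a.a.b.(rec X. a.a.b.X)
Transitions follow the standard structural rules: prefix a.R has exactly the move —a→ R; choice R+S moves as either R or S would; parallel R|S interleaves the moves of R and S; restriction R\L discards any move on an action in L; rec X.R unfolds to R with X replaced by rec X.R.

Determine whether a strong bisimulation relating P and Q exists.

Reachable graph of P (3 states):
  p0 = rec X. a.a.b.X → -a-> p1
  p1 = a.b.(rec X. a.a.b.X) → -a-> p2
  p2 = b.(rec X. a.a.b.X) → -b-> p0
Reachable graph of Q (4 states):
  q0 = a.a.b.(rec X. a.a.b.X) → -a-> q1
  q1 = a.b.(rec X. a.a.b.X) → -a-> q2
  q2 = b.(rec X. a.a.b.X) → -b-> q3
  q3 = rec X. a.a.b.X → -a-> q1
Partition-refinement fixed point:
  B0 = {p0, q0, q3}
  B1 = {p1, q1}
  B2 = {p2, q2}
p0 ∈ B0, q0 ∈ B0 → same block

YES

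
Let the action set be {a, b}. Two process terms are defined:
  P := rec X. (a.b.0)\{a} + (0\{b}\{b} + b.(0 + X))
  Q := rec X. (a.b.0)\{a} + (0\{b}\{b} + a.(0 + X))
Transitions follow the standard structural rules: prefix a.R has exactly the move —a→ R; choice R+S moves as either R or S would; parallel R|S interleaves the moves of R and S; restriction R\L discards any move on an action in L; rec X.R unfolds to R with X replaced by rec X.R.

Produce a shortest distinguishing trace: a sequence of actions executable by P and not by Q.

Reachable graph of P (2 states):
  p0 = rec X. (a.b.0)\{a} + (0\{b}\{b} + b.(0 + X)) ⊢ ··b··> p1
  p1 = 0 + (rec X. (a.b.0)\{a} + (0\{b}\{b} + b.(0 + X))) ⊢ ··b··> p1
Reachable graph of Q (2 states):
  q0 = rec X. (a.b.0)\{a} + (0\{b}\{b} + a.(0 + X)) ⊢ ··a··> q1
  q1 = 0 + (rec X. (a.b.0)\{a} + (0\{b}\{b} + a.(0 + X))) ⊢ ··a··> q1
Trace ⟨b⟩ through P, begin at {p0}:
  [1] b ⇒ {p1}
  ✓ P
Trace ⟨b⟩ through Q, begin at {q0}:
  [1] b ⇒ ∅ (Q stuck)

b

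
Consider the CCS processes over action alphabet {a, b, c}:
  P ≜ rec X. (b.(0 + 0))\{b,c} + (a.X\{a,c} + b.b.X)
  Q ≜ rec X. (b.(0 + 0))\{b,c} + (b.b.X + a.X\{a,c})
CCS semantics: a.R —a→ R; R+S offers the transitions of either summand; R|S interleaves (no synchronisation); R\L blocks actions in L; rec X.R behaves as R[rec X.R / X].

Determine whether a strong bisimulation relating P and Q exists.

YES

LTS(P): 4 reachable states
  s0 = rec X. (b.(0 + 0))\{b,c} + (a.X\{a,c} + b.b.X) has moves =a=> s1, =b=> s2
  s1 = (rec X. (b.(0 + 0))\{b,c} + (a.X\{a,c} + b.b.X))\{a,c} has moves =b=> s3
  s2 = b.(rec X. (b.(0 + 0))\{b,c} + (a.X\{a,c} + b.b.X)) has moves =b=> s0
  s3 = (b.(rec X. (b.(0 + 0))\{b,c} + (a.X\{a,c} + b.b.X)))\{a,c} has moves =b=> s1
LTS(Q): 4 reachable states
  t0 = rec X. (b.(0 + 0))\{b,c} + (b.b.X + a.X\{a,c}) has moves =a=> t1, =b=> t2
  t1 = (rec X. (b.(0 + 0))\{b,c} + (b.b.X + a.X\{a,c}))\{a,c} has moves =b=> t3
  t2 = b.(rec X. (b.(0 + 0))\{b,c} + (b.b.X + a.X\{a,c})) has moves =b=> t0
  t3 = (b.(rec X. (b.(0 + 0))\{b,c} + (b.b.X + a.X\{a,c})))\{a,c} has moves =b=> t1
Coarsest stable partition (strong bisimilarity classes):
  B0 = {s0, t0}
  B1 = {s2, t2}
  B2 = {s1, s3, t1, t3}
s0 ∈ B0, t0 ∈ B0 → same block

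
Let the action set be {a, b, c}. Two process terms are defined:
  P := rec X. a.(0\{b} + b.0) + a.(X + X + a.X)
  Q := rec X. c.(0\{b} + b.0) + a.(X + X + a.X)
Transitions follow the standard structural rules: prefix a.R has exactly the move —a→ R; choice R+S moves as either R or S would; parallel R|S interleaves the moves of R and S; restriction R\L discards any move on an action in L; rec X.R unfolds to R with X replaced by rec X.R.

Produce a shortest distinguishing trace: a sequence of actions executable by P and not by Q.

P's transition system — 4 states:
  s0 = rec X. a.(0\{b} + b.0) + a.(X + X + a.X) ⊢ —a→ s1, —a→ s2
  s1 = (rec X. a.(0\{b} + b.0) + a.(X + X + a.X)) + (rec X. a.(0\{b} + b.0) + a.(X + X + a.X)) + a.(rec X. a.(0\{b} + b.0) + a.(X + X + a.X)) ⊢ —a→ s0, —a→ s1, —a→ s2
  s2 = 0\{b} + b.0 ⊢ —b→ s3
  s3 = 0 ⊢ deadlocked
Q's transition system — 4 states:
  t0 = rec X. c.(0\{b} + b.0) + a.(X + X + a.X) ⊢ —a→ t1, —c→ t2
  t1 = (rec X. c.(0\{b} + b.0) + a.(X + X + a.X)) + (rec X. c.(0\{b} + b.0) + a.(X + X + a.X)) + a.(rec X. c.(0\{b} + b.0) + a.(X + X + a.X)) ⊢ —a→ t0, —a→ t1, —c→ t2
  t2 = 0\{b} + b.0 ⊢ —b→ t3
  t3 = 0 ⊢ deadlocked
Executing ab from P (initial set {s0}):
  after a @ step 1: {s1, s2}
  after b @ step 2: {s3}
  P completes σ.
Executing ab from Q (initial set {t0}):
  after a @ step 1: {t1}
  after b @ step 2: no successor for Q

ab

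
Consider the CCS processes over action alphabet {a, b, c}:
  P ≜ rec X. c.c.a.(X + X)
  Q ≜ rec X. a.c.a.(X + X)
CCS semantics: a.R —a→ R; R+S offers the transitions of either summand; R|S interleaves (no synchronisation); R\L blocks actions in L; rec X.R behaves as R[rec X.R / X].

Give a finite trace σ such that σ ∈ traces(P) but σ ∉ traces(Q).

c

Reachable graph of P (4 states):
  p0 = rec X. c.c.a.(X + X) has moves -c-> p1
  p1 = c.a.((rec X. c.c.a.(X + X)) + (rec X. c.c.a.(X + X))) has moves -c-> p2
  p2 = a.((rec X. c.c.a.(X + X)) + (rec X. c.c.a.(X + X))) has moves -a-> p3
  p3 = (rec X. c.c.a.(X + X)) + (rec X. c.c.a.(X + X)) has moves -c-> p1
Reachable graph of Q (4 states):
  q0 = rec X. a.c.a.(X + X) has moves -a-> q1
  q1 = c.a.((rec X. a.c.a.(X + X)) + (rec X. a.c.a.(X + X))) has moves -c-> q2
  q2 = a.((rec X. a.c.a.(X + X)) + (rec X. a.c.a.(X + X))) has moves -a-> q3
  q3 = (rec X. a.c.a.(X + X)) + (rec X. a.c.a.(X + X)) has moves -a-> q1
Executing c from P (initial set {p0}):
  step 1 (c): {p1}
  — P admits the full trace.
Executing c from Q (initial set {q0}):
  step 1 (c): no successor for Q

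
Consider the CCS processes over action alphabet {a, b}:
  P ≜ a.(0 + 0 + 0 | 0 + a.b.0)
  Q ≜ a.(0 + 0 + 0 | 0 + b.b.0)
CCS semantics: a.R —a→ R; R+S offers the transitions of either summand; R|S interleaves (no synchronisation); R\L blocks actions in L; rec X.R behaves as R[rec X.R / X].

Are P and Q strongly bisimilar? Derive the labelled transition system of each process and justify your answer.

LTS(P): 4 reachable states
  s0 = a.(0 + 0 + 0 | 0 + a.b.0) → —a→ s1
  s1 = 0 + 0 + 0 | 0 + a.b.0 → —a→ s2
  s2 = b.0 → —b→ s3
  s3 = 0 → ·
LTS(Q): 4 reachable states
  t0 = a.(0 + 0 + 0 | 0 + b.b.0) → —a→ t1
  t1 = 0 + 0 + 0 | 0 + b.b.0 → —b→ t2
  t2 = b.0 → —b→ t3
  t3 = 0 → ·
Bisimilarity quotient blocks:
  B0 = {s0}
  B1 = {s1}
  B2 = {s2, t2}
  B3 = {s3, t3}
  B4 = {t0}
  B5 = {t1}
s0 ∈ B0, t0 ∈ B4 → different blocks

not bisimilar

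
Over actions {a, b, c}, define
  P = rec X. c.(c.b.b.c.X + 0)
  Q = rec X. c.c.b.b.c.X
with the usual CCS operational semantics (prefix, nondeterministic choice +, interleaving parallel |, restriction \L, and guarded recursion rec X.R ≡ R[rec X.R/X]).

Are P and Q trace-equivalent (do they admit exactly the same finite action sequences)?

YES

P's transition system — 5 states:
  s0 = rec X. c.(c.b.b.c.X + 0) :: -c-> s1
  s1 = c.b.b.c.(rec X. c.(c.b.b.c.X + 0)) + 0 :: -c-> s2
  s2 = b.b.c.(rec X. c.(c.b.b.c.X + 0)) :: -b-> s3
  s3 = b.c.(rec X. c.(c.b.b.c.X + 0)) :: -b-> s4
  s4 = c.(rec X. c.(c.b.b.c.X + 0)) :: -c-> s0
Q's transition system — 5 states:
  t0 = rec X. c.c.b.b.c.X :: -c-> t1
  t1 = c.b.b.c.(rec X. c.c.b.b.c.X) :: -c-> t2
  t2 = b.b.c.(rec X. c.c.b.b.c.X) :: -b-> t3
  t3 = b.c.(rec X. c.c.b.b.c.X) :: -b-> t4
  t4 = c.(rec X. c.c.b.b.c.X) :: -c-> t0
Coarsest stable partition (strong bisimilarity classes):
  B0 = {s0, t0}
  B1 = {s1, t1}
  B2 = {s2, t2}
  B3 = {s3, t3}
  B4 = {s4, t4}
s0 ∈ B0, t0 ∈ B0 → same block
Bisimilar ⇒ trace-equivalent.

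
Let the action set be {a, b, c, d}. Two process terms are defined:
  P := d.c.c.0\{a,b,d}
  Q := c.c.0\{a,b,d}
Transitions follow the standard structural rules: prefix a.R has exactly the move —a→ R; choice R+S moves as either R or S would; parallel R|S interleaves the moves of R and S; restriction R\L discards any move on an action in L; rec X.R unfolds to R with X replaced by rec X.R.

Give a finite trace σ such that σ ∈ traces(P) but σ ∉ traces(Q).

Reachable graph of P (4 states):
  s0 = d.c.c.0\{a,b,d} :: ··d··> s1
  s1 = c.c.0\{a,b,d} :: ··c··> s2
  s2 = c.0\{a,b,d} :: ··c··> s3
  s3 = 0\{a,b,d} :: (no moves)
Reachable graph of Q (3 states):
  t0 = c.c.0\{a,b,d} :: ··c··> t1
  t1 = c.0\{a,b,d} :: ··c··> t2
  t2 = 0\{a,b,d} :: (no moves)
Run σ = ⟨d⟩ on P: start {s0}
  after d @ step 1: {s1}
  P completes σ.
Run σ = ⟨d⟩ on Q: start {t0}
  after d @ step 1: no successor for Q

d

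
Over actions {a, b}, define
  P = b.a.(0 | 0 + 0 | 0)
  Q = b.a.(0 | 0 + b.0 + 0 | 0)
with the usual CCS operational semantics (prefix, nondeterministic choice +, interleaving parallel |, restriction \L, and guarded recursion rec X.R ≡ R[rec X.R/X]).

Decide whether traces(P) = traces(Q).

trace-distinct — witness ⟨bab⟩

P's transition system — 3 states:
  m0 = b.a.(0 | 0 + 0 | 0) has moves —b→ m1
  m1 = a.(0 | 0 + 0 | 0) has moves —a→ m2
  m2 = 0 | 0 + 0 | 0 has moves stopped
Q's transition system — 4 states:
  n0 = b.a.(0 | 0 + b.0 + 0 | 0) has moves —b→ n1
  n1 = a.(0 | 0 + b.0 + 0 | 0) has moves —a→ n2
  n2 = 0 | 0 + b.0 + 0 | 0 has moves —b→ n3
  n3 = 0 has moves stopped
Run σ = ⟨bab⟩ on Q: start {n0}
  step 1 (b): {n1}
  step 2 (a): {n2}
  step 3 (b): {n3}
  — Q admits the full trace.
Run σ = ⟨bab⟩ on P: start {m0}
  step 1 (b): {m1}
  step 2 (a): {m2}
  step 3 (b): ∅ (P stuck)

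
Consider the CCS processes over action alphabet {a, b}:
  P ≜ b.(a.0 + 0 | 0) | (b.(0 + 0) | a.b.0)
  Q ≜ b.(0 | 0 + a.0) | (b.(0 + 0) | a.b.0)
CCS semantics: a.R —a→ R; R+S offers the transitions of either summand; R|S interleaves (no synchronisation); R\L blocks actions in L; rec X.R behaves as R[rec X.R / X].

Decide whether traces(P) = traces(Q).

YES

Reachable graph of P (18 states):
  m0 = b.(a.0 + 0 | 0) | (b.(0 + 0) | a.b.0) | --a--▸ m1, --b--▸ m2, --b--▸ m3
  m1 = b.(a.0 + 0 | 0) | (b.(0 + 0) | b.0) | --b--▸ m4, --b--▸ m5, --b--▸ m6
  m2 = (a.0 + 0 | 0) | (b.(0 + 0) | a.b.0) | --a--▸ m4, --a--▸ m7, --b--▸ m8
  m3 = b.(a.0 + 0 | 0) | ((0 + 0) | a.b.0) | --a--▸ m5, --b--▸ m8
  m4 = (a.0 + 0 | 0) | (b.(0 + 0) | b.0) | --a--▸ m9, --b--▸ m10, --b--▸ m11
  m5 = b.(a.0 + 0 | 0) | ((0 + 0) | b.0) | --b--▸ m10, --b--▸ m12
  m6 = b.(a.0 + 0 | 0) | (b.(0 + 0) | 0) | --b--▸ m11, --b--▸ m12
  m7 = 0 | (b.(0 + 0) | a.b.0) | --a--▸ m9, --b--▸ m13
  m8 = (a.0 + 0 | 0) | ((0 + 0) | a.b.0) | --a--▸ m10, --a--▸ m13
  m9 = 0 | (b.(0 + 0) | b.0) | --b--▸ m14, --b--▸ m15
  m10 = (a.0 + 0 | 0) | ((0 + 0) | b.0) | --a--▸ m14, --b--▸ m16
  m11 = (a.0 + 0 | 0) | (b.(0 + 0) | 0) | --a--▸ m15, --b--▸ m16
  m12 = b.(a.0 + 0 | 0) | ((0 + 0) | 0) | --b--▸ m16
  m13 = 0 | ((0 + 0) | a.b.0) | --a--▸ m14
  m14 = 0 | ((0 + 0) | b.0) | --b--▸ m17
  m15 = 0 | (b.(0 + 0) | 0) | --b--▸ m17
  m16 = (a.0 + 0 | 0) | ((0 + 0) | 0) | --a--▸ m17
  m17 = 0 | ((0 + 0) | 0) | ·
Reachable graph of Q (18 states):
  n0 = b.(0 | 0 + a.0) | (b.(0 + 0) | a.b.0) | --a--▸ n1, --b--▸ n2, --b--▸ n3
  n1 = b.(0 | 0 + a.0) | (b.(0 + 0) | b.0) | --b--▸ n4, --b--▸ n5, --b--▸ n6
  n2 = (0 | 0 + a.0) | (b.(0 + 0) | a.b.0) | --a--▸ n4, --a--▸ n7, --b--▸ n8
  n3 = b.(0 | 0 + a.0) | ((0 + 0) | a.b.0) | --a--▸ n5, --b--▸ n8
  n4 = (0 | 0 + a.0) | (b.(0 + 0) | b.0) | --a--▸ n9, --b--▸ n10, --b--▸ n11
  n5 = b.(0 | 0 + a.0) | ((0 + 0) | b.0) | --b--▸ n10, --b--▸ n12
  n6 = b.(0 | 0 + a.0) | (b.(0 + 0) | 0) | --b--▸ n11, --b--▸ n12
  n7 = 0 | (b.(0 + 0) | a.b.0) | --a--▸ n9, --b--▸ n13
  n8 = (0 | 0 + a.0) | ((0 + 0) | a.b.0) | --a--▸ n10, --a--▸ n13
  n9 = 0 | (b.(0 + 0) | b.0) | --b--▸ n14, --b--▸ n15
  n10 = (0 | 0 + a.0) | ((0 + 0) | b.0) | --a--▸ n14, --b--▸ n16
  n11 = (0 | 0 + a.0) | (b.(0 + 0) | 0) | --a--▸ n15, --b--▸ n16
  n12 = b.(0 | 0 + a.0) | ((0 + 0) | 0) | --b--▸ n16
  n13 = 0 | ((0 + 0) | a.b.0) | --a--▸ n14
  n14 = 0 | ((0 + 0) | b.0) | --b--▸ n17
  n15 = 0 | (b.(0 + 0) | 0) | --b--▸ n17
  n16 = (0 | 0 + a.0) | ((0 + 0) | 0) | --a--▸ n17
  n17 = 0 | ((0 + 0) | 0) | ·
Coarsest stable partition (strong bisimilarity classes):
  B0 = {m0, n0}
  B1 = {m1, n1}
  B2 = {m5, m6, n5, n6}
  B3 = {m10, m11, n10, n11}
  B4 = {m14, m15, n14, n15}
  B5 = {m17, n17}
  B6 = {m16, n16}
  B7 = {m12, n12}
  B8 = {m4, n4}
  B9 = {m9, n9}
  B10 = {m3, n3}
  B11 = {m8, n8}
  B12 = {m13, n13}
  B13 = {m2, n2}
  B14 = {m7, n7}
m0 ∈ B0, n0 ∈ B0 → same block
Bisimilar ⇒ trace-equivalent.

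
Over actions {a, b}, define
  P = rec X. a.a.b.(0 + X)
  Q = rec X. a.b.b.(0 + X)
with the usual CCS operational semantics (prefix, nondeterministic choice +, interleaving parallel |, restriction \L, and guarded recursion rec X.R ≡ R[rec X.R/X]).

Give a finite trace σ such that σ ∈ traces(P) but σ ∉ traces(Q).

aa

P's transition system — 4 states:
  s0 = rec X. a.a.b.(0 + X) | =a=> s1
  s1 = a.b.(0 + (rec X. a.a.b.(0 + X))) | =a=> s2
  s2 = b.(0 + (rec X. a.a.b.(0 + X))) | =b=> s3
  s3 = 0 + (rec X. a.a.b.(0 + X)) | =a=> s1
Q's transition system — 4 states:
  t0 = rec X. a.b.b.(0 + X) | =a=> t1
  t1 = b.b.(0 + (rec X. a.b.b.(0 + X))) | =b=> t2
  t2 = b.(0 + (rec X. a.b.b.(0 + X))) | =b=> t3
  t3 = 0 + (rec X. a.b.b.(0 + X)) | =a=> t1
Trace ⟨aa⟩ through P, begin at {s0}:
  [1] a ⇒ {s1}
  [2] a ⇒ {s2}
  — P admits the full trace.
Trace ⟨aa⟩ through Q, begin at {t0}:
  [1] a ⇒ {t1}
  [2] a ⇒ ∅ (Q stuck)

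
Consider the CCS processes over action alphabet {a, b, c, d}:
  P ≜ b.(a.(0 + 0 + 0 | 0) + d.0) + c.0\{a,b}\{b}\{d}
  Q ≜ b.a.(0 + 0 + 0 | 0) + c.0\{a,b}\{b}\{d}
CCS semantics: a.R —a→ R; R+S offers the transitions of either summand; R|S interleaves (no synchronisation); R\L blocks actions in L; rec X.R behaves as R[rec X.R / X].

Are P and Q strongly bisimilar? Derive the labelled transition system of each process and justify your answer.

P's transition system — 5 states:
  u0 = b.(a.(0 + 0 + 0 | 0) + d.0) + c.0\{a,b}\{b}\{d} | =b=> u1, =c=> u2
  u1 = a.(0 + 0 + 0 | 0) + d.0 | =a=> u3, =d=> u4
  u2 = 0\{a,b}\{b}\{d} | ·
  u3 = 0 + 0 + 0 | 0 | ·
  u4 = 0 | ·
Q's transition system — 4 states:
  v0 = b.a.(0 + 0 + 0 | 0) + c.0\{a,b}\{b}\{d} | =b=> v1, =c=> v2
  v1 = a.(0 + 0 + 0 | 0) | =a=> v3
  v2 = 0\{a,b}\{b}\{d} | ·
  v3 = 0 + 0 + 0 | 0 | ·
Partition-refinement fixed point:
  B0 = {u0}
  B1 = {u1}
  B2 = {u2, u3, u4, v2, v3}
  B3 = {v0}
  B4 = {v1}
u0 ∈ B0, v0 ∈ B3 → different blocks

not bisimilar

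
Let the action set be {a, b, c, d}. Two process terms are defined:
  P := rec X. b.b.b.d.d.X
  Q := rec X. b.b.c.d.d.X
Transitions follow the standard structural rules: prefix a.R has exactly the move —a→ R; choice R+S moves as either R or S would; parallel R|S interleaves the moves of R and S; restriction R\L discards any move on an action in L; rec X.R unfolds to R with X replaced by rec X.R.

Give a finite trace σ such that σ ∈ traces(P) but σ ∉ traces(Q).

bbb

LTS(P): 5 reachable states
  m0 = rec X. b.b.b.d.d.X :: —b→ m1
  m1 = b.b.d.d.(rec X. b.b.b.d.d.X) :: —b→ m2
  m2 = b.d.d.(rec X. b.b.b.d.d.X) :: —b→ m3
  m3 = d.d.(rec X. b.b.b.d.d.X) :: —d→ m4
  m4 = d.(rec X. b.b.b.d.d.X) :: —d→ m0
LTS(Q): 5 reachable states
  n0 = rec X. b.b.c.d.d.X :: —b→ n1
  n1 = b.c.d.d.(rec X. b.b.c.d.d.X) :: —b→ n2
  n2 = c.d.d.(rec X. b.b.c.d.d.X) :: —c→ n3
  n3 = d.d.(rec X. b.b.c.d.d.X) :: —d→ n4
  n4 = d.(rec X. b.b.c.d.d.X) :: —d→ n0
Executing bbb from P (initial set {m0}):
  step 1 (b): {m1}
  step 2 (b): {m2}
  step 3 (b): {m3}
  ✓ P
Executing bbb from Q (initial set {n0}):
  step 1 (b): {n1}
  step 2 (b): {n2}
  step 3 (b): ∅  — Q cannot continue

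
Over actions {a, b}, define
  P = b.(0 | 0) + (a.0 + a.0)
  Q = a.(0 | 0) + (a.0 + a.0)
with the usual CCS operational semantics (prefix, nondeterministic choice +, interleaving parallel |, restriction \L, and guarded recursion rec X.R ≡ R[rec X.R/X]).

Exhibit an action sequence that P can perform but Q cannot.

LTS(P): 3 reachable states
  s0 = b.(0 | 0) + (a.0 + a.0) has moves —a→ s1, —b→ s2
  s1 = 0 has moves ∅
  s2 = 0 | 0 has moves ∅
LTS(Q): 3 reachable states
  t0 = a.(0 | 0) + (a.0 + a.0) has moves —a→ t1, —a→ t2
  t1 = 0 has moves ∅
  t2 = 0 | 0 has moves ∅
Trace ⟨b⟩ through P, begin at {s0}:
  after b @ step 1: {s2}
  P completes σ.
Trace ⟨b⟩ through Q, begin at {t0}:
  after b @ step 1: no successor for Q

b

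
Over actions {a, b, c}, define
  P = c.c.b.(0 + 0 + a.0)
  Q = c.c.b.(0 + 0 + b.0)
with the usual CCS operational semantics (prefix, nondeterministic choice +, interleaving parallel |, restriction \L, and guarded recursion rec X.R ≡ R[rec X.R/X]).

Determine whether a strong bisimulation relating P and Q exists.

NO

LTS(P): 5 reachable states
  u0 = c.c.b.(0 + 0 + a.0) has moves =c=> u1
  u1 = c.b.(0 + 0 + a.0) has moves =c=> u2
  u2 = b.(0 + 0 + a.0) has moves =b=> u3
  u3 = 0 + 0 + a.0 has moves =a=> u4
  u4 = 0 has moves ·
LTS(Q): 5 reachable states
  v0 = c.c.b.(0 + 0 + b.0) has moves =c=> v1
  v1 = c.b.(0 + 0 + b.0) has moves =c=> v2
  v2 = b.(0 + 0 + b.0) has moves =b=> v3
  v3 = 0 + 0 + b.0 has moves =b=> v4
  v4 = 0 has moves ·
Coarsest stable partition (strong bisimilarity classes):
  B0 = {u0}
  B1 = {u1}
  B2 = {u2}
  B3 = {u3}
  B4 = {u4, v4}
  B5 = {v0}
  B6 = {v1}
  B7 = {v2}
  B8 = {v3}
u0 ∈ B0, v0 ∈ B5 → different blocks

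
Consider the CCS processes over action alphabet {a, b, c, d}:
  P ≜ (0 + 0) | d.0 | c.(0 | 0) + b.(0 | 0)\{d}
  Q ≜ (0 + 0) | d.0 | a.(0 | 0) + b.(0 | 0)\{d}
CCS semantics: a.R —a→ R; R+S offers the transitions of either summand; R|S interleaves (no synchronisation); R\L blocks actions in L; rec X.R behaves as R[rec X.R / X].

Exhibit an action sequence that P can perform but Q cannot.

LTS(P): 5 reachable states
  p0 = (0 + 0) | d.0 | c.(0 | 0) + b.(0 | 0)\{d} → ··b··> p1, ··c··> p2, ··d··> p3
  p1 = (0 | 0)\{d} → ·
  p2 = (0 + 0) | d.0 | (0 | 0) → ··d··> p4
  p3 = (0 + 0) | 0 | c.(0 | 0) → ··c··> p4
  p4 = (0 + 0) | 0 | (0 | 0) → ·
LTS(Q): 5 reachable states
  q0 = (0 + 0) | d.0 | a.(0 | 0) + b.(0 | 0)\{d} → ··a··> q1, ··b··> q2, ··d··> q3
  q1 = (0 + 0) | d.0 | (0 | 0) → ··d··> q4
  q2 = (0 | 0)\{d} → ·
  q3 = (0 + 0) | 0 | a.(0 | 0) → ··a··> q4
  q4 = (0 + 0) | 0 | (0 | 0) → ·
Executing c from P (initial set {p0}):
  step 1 (c): {p2}
  P completes σ.
Executing c from Q (initial set {q0}):
  step 1 (c): ∅  — Q cannot continue

c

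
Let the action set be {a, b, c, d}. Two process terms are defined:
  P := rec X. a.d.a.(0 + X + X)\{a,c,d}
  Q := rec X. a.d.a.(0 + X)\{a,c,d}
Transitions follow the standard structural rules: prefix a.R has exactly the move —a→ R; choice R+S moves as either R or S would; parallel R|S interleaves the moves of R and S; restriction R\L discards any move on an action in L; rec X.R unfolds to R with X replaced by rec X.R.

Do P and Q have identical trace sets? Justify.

YES

P's transition system — 4 states:
  u0 = rec X. a.d.a.(0 + X + X)\{a,c,d} | ··a··> u1
  u1 = d.a.(0 + (rec X. a.d.a.(0 + X + X)\{a,c,d}) + (rec X. a.d.a.(0 + X + X)\{a,c,d}))\{a,c,d} | ··d··> u2
  u2 = a.(0 + (rec X. a.d.a.(0 + X + X)\{a,c,d}) + (rec X. a.d.a.(0 + X + X)\{a,c,d}))\{a,c,d} | ··a··> u3
  u3 = (0 + (rec X. a.d.a.(0 + X + X)\{a,c,d}) + (rec X. a.d.a.(0 + X + X)\{a,c,d}))\{a,c,d} | (no moves)
Q's transition system — 4 states:
  v0 = rec X. a.d.a.(0 + X)\{a,c,d} | ··a··> v1
  v1 = d.a.(0 + (rec X. a.d.a.(0 + X)\{a,c,d}))\{a,c,d} | ··d··> v2
  v2 = a.(0 + (rec X. a.d.a.(0 + X)\{a,c,d}))\{a,c,d} | ··a··> v3
  v3 = (0 + (rec X. a.d.a.(0 + X)\{a,c,d}))\{a,c,d} | (no moves)
Bisimilarity quotient blocks:
  B0 = {u0, v0}
  B1 = {u1, v1}
  B2 = {u2, v2}
  B3 = {u3, v3}
u0 ∈ B0, v0 ∈ B0 → same block
Bisimilar ⇒ trace-equivalent.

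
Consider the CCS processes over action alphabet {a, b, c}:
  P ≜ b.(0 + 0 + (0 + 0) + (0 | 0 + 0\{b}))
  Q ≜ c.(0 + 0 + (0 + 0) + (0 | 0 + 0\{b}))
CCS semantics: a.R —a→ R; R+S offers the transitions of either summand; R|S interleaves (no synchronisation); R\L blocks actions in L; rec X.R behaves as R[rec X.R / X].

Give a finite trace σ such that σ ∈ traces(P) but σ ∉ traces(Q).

LTS(P): 2 reachable states
  s0 = b.(0 + 0 + (0 + 0) + (0 | 0 + 0\{b})) :: =b=> s1
  s1 = 0 + 0 + (0 + 0) + (0 | 0 + 0\{b}) :: ∅
LTS(Q): 2 reachable states
  t0 = c.(0 + 0 + (0 + 0) + (0 | 0 + 0\{b})) :: =c=> t1
  t1 = 0 + 0 + (0 + 0) + (0 | 0 + 0\{b}) :: ∅
Run σ = ⟨b⟩ on P: start {s0}
  [1] b ⇒ {s1}
  ✓ P
Run σ = ⟨b⟩ on Q: start {t0}
  [1] b ⇒ ∅ (Q stuck)

b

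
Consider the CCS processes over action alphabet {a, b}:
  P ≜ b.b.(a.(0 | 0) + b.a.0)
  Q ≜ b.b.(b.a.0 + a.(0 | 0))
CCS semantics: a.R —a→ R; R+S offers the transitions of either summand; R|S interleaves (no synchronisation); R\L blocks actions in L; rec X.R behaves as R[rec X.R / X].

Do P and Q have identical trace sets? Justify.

LTS(P): 6 reachable states
  u0 = b.b.(a.(0 | 0) + b.a.0) → -b-> u1
  u1 = b.(a.(0 | 0) + b.a.0) → -b-> u2
  u2 = a.(0 | 0) + b.a.0 → -a-> u3, -b-> u4
  u3 = 0 | 0 → ∅
  u4 = a.0 → -a-> u5
  u5 = 0 → ∅
LTS(Q): 6 reachable states
  v0 = b.b.(b.a.0 + a.(0 | 0)) → -b-> v1
  v1 = b.(b.a.0 + a.(0 | 0)) → -b-> v2
  v2 = b.a.0 + a.(0 | 0) → -a-> v3, -b-> v4
  v3 = 0 | 0 → ∅
  v4 = a.0 → -a-> v5
  v5 = 0 → ∅
Coarsest stable partition (strong bisimilarity classes):
  B0 = {u0, v0}
  B1 = {u1, v1}
  B2 = {u2, v2}
  B3 = {u3, u5, v3, v5}
  B4 = {u4, v4}
u0 ∈ B0, v0 ∈ B0 → same block
Bisimilar ⇒ trace-equivalent.

traces(P) = traces(Q)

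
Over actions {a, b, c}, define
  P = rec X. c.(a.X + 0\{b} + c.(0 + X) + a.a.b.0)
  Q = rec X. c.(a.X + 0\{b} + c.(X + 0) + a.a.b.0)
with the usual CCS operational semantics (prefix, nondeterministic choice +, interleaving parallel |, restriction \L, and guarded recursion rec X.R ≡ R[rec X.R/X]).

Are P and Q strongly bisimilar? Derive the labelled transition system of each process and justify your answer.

LTS(P): 6 reachable states
  s0 = rec X. c.(a.X + 0\{b} + c.(0 + X) + a.a.b.0) :: =c=> s1
  s1 = a.(rec X. c.(a.X + 0\{b} + c.(0 + X) + a.a.b.0)) + 0\{b} + c.(0 + (rec X. c.(a.X + 0\{b} + c.(0 + X) + a.a.b.0))) + a.a.b.0 :: =a=> s0, =a=> s2, =c=> s3
  s2 = a.b.0 :: =a=> s4
  s3 = 0 + (rec X. c.(a.X + 0\{b} + c.(0 + X) + a.a.b.0)) :: =c=> s1
  s4 = b.0 :: =b=> s5
  s5 = 0 :: stopped
LTS(Q): 6 reachable states
  t0 = rec X. c.(a.X + 0\{b} + c.(X + 0) + a.a.b.0) :: =c=> t1
  t1 = a.(rec X. c.(a.X + 0\{b} + c.(X + 0) + a.a.b.0)) + 0\{b} + c.((rec X. c.(a.X + 0\{b} + c.(X + 0) + a.a.b.0)) + 0) + a.a.b.0 :: =a=> t0, =a=> t2, =c=> t3
  t2 = a.b.0 :: =a=> t4
  t3 = (rec X. c.(a.X + 0\{b} + c.(X + 0) + a.a.b.0)) + 0 :: =c=> t1
  t4 = b.0 :: =b=> t5
  t5 = 0 :: stopped
Bisimilarity quotient blocks:
  B0 = {s0, s3, t0, t3}
  B1 = {s1, t1}
  B2 = {s2, t2}
  B3 = {s4, t4}
  B4 = {s5, t5}
s0 ∈ B0, t0 ∈ B0 → same block

YES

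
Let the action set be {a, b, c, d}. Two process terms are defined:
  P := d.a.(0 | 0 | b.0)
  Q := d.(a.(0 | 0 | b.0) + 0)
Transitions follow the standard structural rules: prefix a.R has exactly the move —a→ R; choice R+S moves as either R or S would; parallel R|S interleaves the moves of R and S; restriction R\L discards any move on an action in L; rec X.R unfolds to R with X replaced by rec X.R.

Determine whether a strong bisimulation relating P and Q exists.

P ~ Q

Reachable graph of P (4 states):
  u0 = d.a.(0 | 0 | b.0) | --d--▸ u1
  u1 = a.(0 | 0 | b.0) | --a--▸ u2
  u2 = 0 | 0 | b.0 | --b--▸ u3
  u3 = 0 | 0 | 0 | deadlocked
Reachable graph of Q (4 states):
  v0 = d.(a.(0 | 0 | b.0) + 0) | --d--▸ v1
  v1 = a.(0 | 0 | b.0) + 0 | --a--▸ v2
  v2 = 0 | 0 | b.0 | --b--▸ v3
  v3 = 0 | 0 | 0 | deadlocked
Partition-refinement fixed point:
  B0 = {u0, v0}
  B1 = {u1, v1}
  B2 = {u2, v2}
  B3 = {u3, v3}
u0 ∈ B0, v0 ∈ B0 → same block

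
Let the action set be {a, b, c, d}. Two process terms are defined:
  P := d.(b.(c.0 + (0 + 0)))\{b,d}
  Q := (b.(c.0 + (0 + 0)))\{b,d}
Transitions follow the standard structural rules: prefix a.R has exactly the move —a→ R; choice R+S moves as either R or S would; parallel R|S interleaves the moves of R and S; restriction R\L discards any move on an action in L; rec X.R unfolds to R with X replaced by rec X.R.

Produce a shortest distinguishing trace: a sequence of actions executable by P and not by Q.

d

Reachable graph of P (2 states):
  s0 = d.(b.(c.0 + (0 + 0)))\{b,d} :: ··d··> s1
  s1 = (b.(c.0 + (0 + 0)))\{b,d} :: ·
Reachable graph of Q (1 states):
  t0 = (b.(c.0 + (0 + 0)))\{b,d} :: ·
Trace ⟨d⟩ through P, begin at {s0}:
  [1] d ⇒ {s1}
  P completes σ.
Trace ⟨d⟩ through Q, begin at {t0}:
  [1] d ⇒ no successor for Q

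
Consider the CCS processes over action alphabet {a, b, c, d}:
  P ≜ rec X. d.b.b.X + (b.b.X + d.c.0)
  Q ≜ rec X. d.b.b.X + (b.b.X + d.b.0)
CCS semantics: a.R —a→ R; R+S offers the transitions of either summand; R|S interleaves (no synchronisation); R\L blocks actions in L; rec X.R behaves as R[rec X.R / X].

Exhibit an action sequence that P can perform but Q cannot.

P's transition system — 5 states:
  s0 = rec X. d.b.b.X + (b.b.X + d.c.0) → =b=> s1, =d=> s2, =d=> s3
  s1 = b.(rec X. d.b.b.X + (b.b.X + d.c.0)) → =b=> s0
  s2 = b.b.(rec X. d.b.b.X + (b.b.X + d.c.0)) → =b=> s1
  s3 = c.0 → =c=> s4
  s4 = 0 → ∅
Q's transition system — 5 states:
  t0 = rec X. d.b.b.X + (b.b.X + d.b.0) → =b=> t1, =d=> t2, =d=> t3
  t1 = b.(rec X. d.b.b.X + (b.b.X + d.b.0)) → =b=> t0
  t2 = b.0 → =b=> t4
  t3 = b.b.(rec X. d.b.b.X + (b.b.X + d.b.0)) → =b=> t1
  t4 = 0 → ∅
Executing dc from P (initial set {s0}):
  [1] d ⇒ {s2, s3}
  [2] c ⇒ {s4}
  — P admits the full trace.
Executing dc from Q (initial set {t0}):
  [1] d ⇒ {t2, t3}
  [2] c ⇒ no successor for Q

dc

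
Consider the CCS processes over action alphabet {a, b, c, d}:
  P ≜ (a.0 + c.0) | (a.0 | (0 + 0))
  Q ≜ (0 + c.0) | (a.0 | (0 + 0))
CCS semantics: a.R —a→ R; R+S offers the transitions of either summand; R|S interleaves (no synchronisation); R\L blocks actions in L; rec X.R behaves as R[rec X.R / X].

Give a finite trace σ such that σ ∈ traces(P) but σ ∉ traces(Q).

aa

Reachable graph of P (4 states):
  m0 = (a.0 + c.0) | (a.0 | (0 + 0)) → -a-> m1, -a-> m2, -c-> m2
  m1 = (a.0 + c.0) | (0 | (0 + 0)) → -a-> m3, -c-> m3
  m2 = 0 | (a.0 | (0 + 0)) → -a-> m3
  m3 = 0 | (0 | (0 + 0)) → stopped
Reachable graph of Q (4 states):
  n0 = (0 + c.0) | (a.0 | (0 + 0)) → -a-> n1, -c-> n2
  n1 = (0 + c.0) | (0 | (0 + 0)) → -c-> n3
  n2 = 0 | (a.0 | (0 + 0)) → -a-> n3
  n3 = 0 | (0 | (0 + 0)) → stopped
Executing aa from P (initial set {m0}):
  step 1 (a): {m1, m2}
  step 2 (a): {m3}
  ✓ P
Executing aa from Q (initial set {n0}):
  step 1 (a): {n1}
  step 2 (a): ∅ (Q stuck)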